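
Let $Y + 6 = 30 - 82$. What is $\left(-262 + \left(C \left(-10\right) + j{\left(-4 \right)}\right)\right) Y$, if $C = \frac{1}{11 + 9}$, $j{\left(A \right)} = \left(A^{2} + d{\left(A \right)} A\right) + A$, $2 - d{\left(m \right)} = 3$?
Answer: $14297$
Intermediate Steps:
$d{\left(m \right)} = -1$ ($d{\left(m \right)} = 2 - 3 = -1$)
$Y = -58$ ($Y = -6 + \left(30 - 82\right) = -6 - 52 = -58$)
$j{\left(A \right)} = A^{2}$ ($j{\left(A \right)} = \left(A^{2} - A\right) + A = A^{2}$)
$C = \frac{1}{20} \approx 0.05$
$\left(-262 + \left(C \left(-10\right) + j{\left(-4 \right)}\right)\right) Y = \left(-262 + \left(\frac{1}{20} \left(-10\right) + \left(-4\right)^{2}\right)\right) \left(-58\right) = \left(-262 + \left(- \frac{1}{2} + 16\right)\right) \left(-58\right) = \left(-262 + \frac{31}{2}\right) \left(-58\right) = \left(- \frac{493}{2}\right) \left(-58\right) = 14297$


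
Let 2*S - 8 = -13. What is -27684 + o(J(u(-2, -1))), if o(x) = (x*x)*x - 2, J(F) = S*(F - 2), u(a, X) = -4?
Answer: -24311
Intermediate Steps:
S = -5/2 (S = 4 + (½)*(-13) = 4 - 13/2 = -5/2 ≈ -2.5000)
J(F) = 5 - 5*F/2 (J(F) = -5*(F - 2)/2 = -5*(-2 + F)/2 = 5 - 5*F/2)
o(x) = -2 + x³ (o(x) = x²*x - 2 = x³ - 2 = -2 + x³)
-27684 + o(J(u(-2, -1))) = -27684 + (-2 + (5 - 5/2*(-4))³) = -27684 + (-2 + (5 + 10)³) = -27684 + (-2 + 15³) = -27684 + (-2 + 3375) = -27684 + 3373 = -24311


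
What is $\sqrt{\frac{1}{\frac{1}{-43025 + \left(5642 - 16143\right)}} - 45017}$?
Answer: $i \sqrt{98543} \approx 313.92 i$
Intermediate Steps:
$\sqrt{\frac{1}{\frac{1}{-43025 + \left(5642 - 16143\right)}} - 45017} = \sqrt{\frac{1}{\frac{1}{-43025 - 10501}} - 45017} = \sqrt{\frac{1}{\frac{1}{-53526}} - 45017} = \sqrt{\frac{1}{- \frac{1}{53526}} - 45017} = \sqrt{-53526 - 45017} = \sqrt{-98543} = i \sqrt{98543}$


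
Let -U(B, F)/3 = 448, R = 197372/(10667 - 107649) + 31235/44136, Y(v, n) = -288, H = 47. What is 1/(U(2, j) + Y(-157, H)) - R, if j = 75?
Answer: 193098070999/145533516768 ≈ 1.3268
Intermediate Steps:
R = -2840988911/2140198776 (R = 197372/(-96982) + 31235*(1/44136) = 197372*(-1/96982) + 31235/44136 = -98686/48491 + 31235/44136 = -2840988911/2140198776 ≈ -1.3274)
U(B, F) = -1344 (U(B, F) = -3*448 = -1344)
1/(U(2, j) + Y(-157, H)) - R = 1/(-1344 - 288) - 1*(-2840988911/2140198776) = 1/(-1632) + 2840988911/2140198776 = -1/1632 + 2840988911/2140198776 = 193098070999/145533516768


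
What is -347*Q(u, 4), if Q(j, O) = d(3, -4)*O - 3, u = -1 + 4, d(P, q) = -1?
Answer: 2429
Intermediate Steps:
u = 3
Q(j, O) = -3 - O (Q(j, O) = -O - 3 = -3 - O)
-347*Q(u, 4) = -347*(-3 - 1*4) = -347*(-3 - 4) = -347*(-7) = 2429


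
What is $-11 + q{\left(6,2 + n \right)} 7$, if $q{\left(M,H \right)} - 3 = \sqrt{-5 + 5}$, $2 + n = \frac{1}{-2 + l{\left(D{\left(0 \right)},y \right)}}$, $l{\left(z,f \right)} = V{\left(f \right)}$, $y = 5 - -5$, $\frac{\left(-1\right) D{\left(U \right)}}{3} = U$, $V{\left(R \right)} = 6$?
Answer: $10$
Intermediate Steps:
$D{\left(U \right)} = - 3 U$
$y = 10$ ($y = 5 + 5 = 10$)
$l{\left(z,f \right)} = 6$
$n = - \frac{7}{4}$ ($n = -2 + \frac{1}{-2 + 6} = -2 + \frac{1}{4} = - \frac{7}{4} \approx -1.75$)
$q{\left(M,H \right)} = 3$ ($q{\left(M,H \right)} = 3 + \sqrt{-5 + 5} = 3 + \sqrt{0} = 3 + 0 = 3$)
$-11 + q{\left(6,2 + n \right)} 7 = -11 + 3 \cdot 7 = -11 + 21 = 10$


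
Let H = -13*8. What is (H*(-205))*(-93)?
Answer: -1982760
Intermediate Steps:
H = -104
(H*(-205))*(-93) = -104*(-205)*(-93) = 21320*(-93) = -1982760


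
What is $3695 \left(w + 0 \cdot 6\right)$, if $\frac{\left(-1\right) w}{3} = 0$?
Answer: $0$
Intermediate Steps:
$w = 0$ ($w = \left(-3\right) 0 = 0$)
$3695 \left(w + 0 \cdot 6\right) = 3695 \left(0 + 0 \cdot 6\right) = 3695 \left(0 + 0\right) = 3695 \cdot 0 = 0$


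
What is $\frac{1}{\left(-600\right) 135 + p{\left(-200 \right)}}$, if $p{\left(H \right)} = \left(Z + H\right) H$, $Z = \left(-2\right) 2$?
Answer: $- \frac{1}{40200} \approx -2.4876 \cdot 10^{-5}$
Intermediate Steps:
$Z = -4$
$p{\left(H \right)} = H \left(-4 + H\right)$ ($p{\left(H \right)} = \left(-4 + H\right) H = H \left(-4 + H\right)$)
$\frac{1}{\left(-600\right) 135 + p{\left(-200 \right)}} = \frac{1}{\left(-600\right) 135 - 200 \left(-4 - 200\right)} = \frac{1}{-81000 - -40800} = \frac{1}{-81000 + 40800} = \frac{1}{-40200} = - \frac{1}{40200}$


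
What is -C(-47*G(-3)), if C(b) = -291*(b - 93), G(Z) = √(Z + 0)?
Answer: -27063 - 13677*I*√3 ≈ -27063.0 - 23689.0*I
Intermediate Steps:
G(Z) = √Z
C(b) = 27063 - 291*b (C(b) = -291*(-93 + b) = 27063 - 291*b)
-C(-47*G(-3)) = -(27063 - (-13677)*√(-3)) = -(27063 - (-13677)*I*√3) = -(27063 + 13677*I*√3) = -27063 - 13677*I*√3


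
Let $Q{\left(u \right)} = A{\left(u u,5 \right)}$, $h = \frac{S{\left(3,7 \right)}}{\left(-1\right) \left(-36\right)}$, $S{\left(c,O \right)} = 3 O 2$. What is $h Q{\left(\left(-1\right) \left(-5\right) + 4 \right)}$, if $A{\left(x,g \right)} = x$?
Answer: $\frac{189}{2} \approx 94.5$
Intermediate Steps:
$S{\left(c,O \right)} = 6 O$
$h = \frac{7}{6}$ ($h = \frac{6 \cdot 7}{\left(-1\right) \left(-36\right)} = \frac{42}{36} = 42 \cdot \frac{1}{36} = \frac{7}{6} \approx 1.1667$)
$Q{\left(u \right)} = u^{2}$ ($Q{\left(u \right)} = u u = u^{2}$)
$h Q{\left(\left(-1\right) \left(-5\right) + 4 \right)} = \frac{7 \left(\left(-1\right) \left(-5\right) + 4\right)^{2}}{6} = \frac{7 \left(5 + 4\right)^{2}}{6} = \frac{7 \cdot 9^{2}}{6} = \frac{7}{6} \cdot 81 = \frac{189}{2}$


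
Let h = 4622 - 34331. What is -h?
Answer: 29709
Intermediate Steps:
h = -29709
-h = -1*(-29709) = 29709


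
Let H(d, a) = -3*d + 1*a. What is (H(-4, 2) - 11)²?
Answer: 9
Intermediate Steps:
H(d, a) = a - 3*d (H(d, a) = -3*d + a = a - 3*d)
(H(-4, 2) - 11)² = ((2 - 3*(-4)) - 11)² = ((2 + 12) - 11)² = (14 - 11)² = 3² = 9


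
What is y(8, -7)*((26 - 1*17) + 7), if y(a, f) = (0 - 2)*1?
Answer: -32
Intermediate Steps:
y(a, f) = -2 (y(a, f) = -2*1 = -2)
y(8, -7)*((26 - 1*17) + 7) = -2*((26 - 1*17) + 7) = -2*((26 - 17) + 7) = -2*(9 + 7) = -2*16 = -32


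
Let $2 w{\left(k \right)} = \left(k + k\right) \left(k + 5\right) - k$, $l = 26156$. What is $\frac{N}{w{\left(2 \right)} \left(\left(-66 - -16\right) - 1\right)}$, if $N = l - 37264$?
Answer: $\frac{11108}{663} \approx 16.754$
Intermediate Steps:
$N = -11108$ ($N = 26156 - 37264 = -11108$)
$w{\left(k \right)} = - \frac{k}{2} + k \left(5 + k\right)$ ($w{\left(k \right)} = \frac{\left(k + k\right) \left(k + 5\right) - k}{2} = \frac{2 k \left(5 + k\right) - k}{2} = \frac{- k + 2 k \left(5 + k\right)}{2} = - \frac{k}{2} + k \left(5 + k\right)$)
$\frac{N}{w{\left(2 \right)} \left(\left(-66 - -16\right) - 1\right)} = - \frac{11108}{\frac{1}{2} \cdot 2 \left(9 + 2 \cdot 2\right) \left(\left(-66 - -16\right) - 1\right)} = - \frac{11108}{\frac{1}{2} \cdot 2 \left(9 + 4\right) \left(\left(-66 + 16\right) - 1\right)} = - \frac{11108}{\frac{1}{2} \cdot 2 \cdot 13 \left(-50 - 1\right)} = - \frac{11108}{13 \left(-51\right)} = - \frac{11108}{-663} = \left(-11108\right) \left(- \frac{1}{663}\right) = \frac{11108}{663}$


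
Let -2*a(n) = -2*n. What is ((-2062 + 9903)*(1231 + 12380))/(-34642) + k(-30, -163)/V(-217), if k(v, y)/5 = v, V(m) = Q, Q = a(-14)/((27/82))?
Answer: -15297335106/4971127 ≈ -3077.2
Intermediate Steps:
a(n) = n (a(n) = -(-1)*n = n)
Q = -1148/27 (Q = -14/(27/82) = -14/(27*(1/82)) = -14/27/82 = -14*82/27 = -1148/27 ≈ -42.518)
V(m) = -1148/27
k(v, y) = 5*v
((-2062 + 9903)*(1231 + 12380))/(-34642) + k(-30, -163)/V(-217) = ((-2062 + 9903)*(1231 + 12380))/(-34642) + (5*(-30))/(-1148/27) = (7841*13611)*(-1/34642) - 150*(-27/1148) = 106723851*(-1/34642) + 2025/574 = -106723851/34642 + 2025/574 = -15297335106/4971127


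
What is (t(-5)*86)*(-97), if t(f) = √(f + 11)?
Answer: -8342*√6 ≈ -20434.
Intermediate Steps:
t(f) = √(11 + f)
(t(-5)*86)*(-97) = (√(11 - 5)*86)*(-97) = (√6*86)*(-97) = (86*√6)*(-97) = -8342*√6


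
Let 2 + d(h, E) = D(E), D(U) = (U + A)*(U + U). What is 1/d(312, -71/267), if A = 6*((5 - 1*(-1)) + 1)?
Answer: -71289/1724884 ≈ -0.041330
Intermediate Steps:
A = 42 (A = 6*((5 + 1) + 1) = 6*(6 + 1) = 6*7 = 42)
D(U) = 2*U*(42 + U) (D(U) = (U + 42)*(U + U) = (42 + U)*(2*U) = 2*U*(42 + U))
d(h, E) = -2 + 2*E*(42 + E)
1/d(312, -71/267) = 1/(-2 + 2*(-71/267)*(42 - 71/267)) = 1/(-2 + 2*(-71/267)*(11143/267)) = 1/(-2 - 1582306/71289) = 1/(-1724884/71289) = -71289/1724884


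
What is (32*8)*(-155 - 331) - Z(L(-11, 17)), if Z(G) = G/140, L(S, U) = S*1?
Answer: -17418229/140 ≈ -1.2442e+5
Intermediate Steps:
L(S, U) = S
Z(G) = G/140 (Z(G) = G*(1/140) = G/140)
(32*8)*(-155 - 331) - Z(L(-11, 17)) = (32*8)*(-155 - 331) - (-11)/140 = 256*(-486) - 1*(-11/140) = -124416 + 11/140 = -17418229/140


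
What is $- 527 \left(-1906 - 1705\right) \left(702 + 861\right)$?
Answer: $2974384311$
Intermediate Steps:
$- 527 \left(-1906 - 1705\right) \left(702 + 861\right) = - 527 \left(\left(-3611\right) 1563\right) = \left(-527\right) \left(-5643993\right) = 2974384311$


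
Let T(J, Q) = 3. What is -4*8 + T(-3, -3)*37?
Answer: 79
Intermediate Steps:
-4*8 + T(-3, -3)*37 = -4*8 + 3*37 = -32 + 111 = 79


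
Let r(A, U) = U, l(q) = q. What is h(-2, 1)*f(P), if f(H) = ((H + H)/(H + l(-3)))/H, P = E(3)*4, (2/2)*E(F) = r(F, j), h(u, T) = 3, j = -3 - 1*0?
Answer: -⅖ ≈ -0.40000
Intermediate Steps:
j = -3 (j = -3 + 0 = -3)
E(F) = -3
P = -12 (P = -3*4 = -12)
f(H) = 2/(-3 + H) (f(H) = ((H + H)/(H - 3))/H = ((2*H)/(-3 + H))/H = (2*H/(-3 + H))/H = 2/(-3 + H))
h(-2, 1)*f(P) = 3*(2/(-3 - 12)) = 3*(2/(-15)) = 3*(2*(-1/15)) = 3*(-2/15) = -⅖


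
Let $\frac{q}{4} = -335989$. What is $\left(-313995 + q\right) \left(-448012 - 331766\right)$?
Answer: $1292833714878$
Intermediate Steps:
$q = -1343956$ ($q = 4 \left(-335989\right) = -1343956$)
$\left(-313995 + q\right) \left(-448012 - 331766\right) = \left(-313995 - 1343956\right) \left(-448012 - 331766\right) = \left(-1657951\right) \left(-779778\right) = 1292833714878$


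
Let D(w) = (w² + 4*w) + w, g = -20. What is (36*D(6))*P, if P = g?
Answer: -47520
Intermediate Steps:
P = -20
D(w) = w² + 5*w
(36*D(6))*P = (36*(6*(5 + 6)))*(-20) = (36*(6*11))*(-20) = (36*66)*(-20) = 2376*(-20) = -47520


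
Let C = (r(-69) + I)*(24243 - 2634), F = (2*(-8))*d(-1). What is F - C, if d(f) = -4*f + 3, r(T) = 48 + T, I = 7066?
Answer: -152235517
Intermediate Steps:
d(f) = 3 - 4*f
F = -112 (F = (2*(-8))*(3 - 4*(-1)) = -16*(3 + 4) = -16*7 = -112)
C = 152235405 (C = ((48 - 69) + 7066)*(24243 - 2634) = (-21 + 7066)*21609 = 7045*21609 = 152235405)
F - C = -112 - 1*152235405 = -112 - 152235405 = -152235517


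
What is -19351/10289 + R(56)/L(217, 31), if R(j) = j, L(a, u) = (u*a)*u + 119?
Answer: -72091537/38336814 ≈ -1.8805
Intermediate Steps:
L(a, u) = 119 + a*u² (L(a, u) = (a*u)*u + 119 = a*u² + 119 = 119 + a*u²)
-19351/10289 + R(56)/L(217, 31) = -19351/10289 + 56/(119 + 217*31²) = -19351*1/10289 + 56/(119 + 217*961) = -19351/10289 + 56/(119 + 208537) = -19351/10289 + 56/208656 = -19351/10289 + 56*(1/208656) = -19351/10289 + 1/3726 = -72091537/38336814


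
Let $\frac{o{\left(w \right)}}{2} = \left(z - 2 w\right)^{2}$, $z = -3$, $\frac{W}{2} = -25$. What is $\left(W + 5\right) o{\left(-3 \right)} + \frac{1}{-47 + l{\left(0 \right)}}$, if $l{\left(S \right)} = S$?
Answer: $- \frac{38071}{47} \approx -810.02$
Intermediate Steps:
$W = -50$ ($W = 2 \left(-25\right) = -50$)
$o{\left(w \right)} = 2 \left(-3 - 2 w\right)^{2}$
$\left(W + 5\right) o{\left(-3 \right)} + \frac{1}{-47 + l{\left(0 \right)}} = \left(-50 + 5\right) 2 \left(3 + 2 \left(-3\right)\right)^{2} + \frac{1}{-47 + 0} = - 45 \cdot 2 \left(3 - 6\right)^{2} + \frac{1}{-47} = - 45 \cdot 2 \left(-3\right)^{2} - \frac{1}{47} = - 45 \cdot 2 \cdot 9 - \frac{1}{47} = \left(-45\right) 18 - \frac{1}{47} = -810 - \frac{1}{47} = - \frac{38071}{47}$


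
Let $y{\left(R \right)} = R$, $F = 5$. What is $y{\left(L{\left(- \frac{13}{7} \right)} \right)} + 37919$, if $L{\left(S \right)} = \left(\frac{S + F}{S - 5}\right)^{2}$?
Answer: $\frac{21841465}{576} \approx 37919.0$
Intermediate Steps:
$L{\left(S \right)} = \frac{\left(5 + S\right)^{2}}{\left(-5 + S\right)^{2}}$ ($L{\left(S \right)} = \left(\frac{S + 5}{S - 5}\right)^{2} = \left(\frac{5 + S}{-5 + S}\right)^{2} = \frac{\left(5 + S\right)^{2}}{\left(-5 + S\right)^{2}}$)
$y{\left(L{\left(- \frac{13}{7} \right)} \right)} + 37919 = \frac{\left(5 - \frac{13}{7}\right)^{2}}{\left(-5 - \frac{13}{7}\right)^{2}} + 37919 = \frac{\left(\frac{22}{7}\right)^{2}}{\frac{2304}{49}} + 37919 = \frac{49}{2304} \cdot \frac{484}{49} + 37919 = \frac{121}{576} + 37919 = \frac{21841465}{576}$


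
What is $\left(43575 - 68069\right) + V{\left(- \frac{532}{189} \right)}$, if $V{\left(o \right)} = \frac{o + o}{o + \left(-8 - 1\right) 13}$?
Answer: $- \frac{79237938}{3235} \approx -24494.0$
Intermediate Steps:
$V{\left(o \right)} = \frac{2 o}{-117 + o}$ ($V{\left(o \right)} = \frac{2 o}{o - 117} = \frac{2 o}{-117 + o}$)
$\left(43575 - 68069\right) + V{\left(- \frac{532}{189} \right)} = \left(43575 - 68069\right) + \frac{2 \left(- \frac{532}{189}\right)}{-117 - \frac{532}{189}} = -24494 + \frac{2 \left(\left(-532\right) \frac{1}{189}\right)}{-117 - \frac{76}{27}} = -24494 + 2 \left(- \frac{76}{27}\right) \frac{1}{-117 - \frac{76}{27}} = -24494 + 2 \left(- \frac{76}{27}\right) \frac{1}{- \frac{3235}{27}} = -24494 + 2 \left(- \frac{76}{27}\right) \left(- \frac{27}{3235}\right) = -24494 + \frac{152}{3235} = - \frac{79237938}{3235}$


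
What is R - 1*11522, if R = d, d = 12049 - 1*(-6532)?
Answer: 7059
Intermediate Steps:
d = 18581 (d = 12049 + 6532 = 18581)
R = 18581
R - 1*11522 = 18581 - 1*11522 = 18581 - 11522 = 7059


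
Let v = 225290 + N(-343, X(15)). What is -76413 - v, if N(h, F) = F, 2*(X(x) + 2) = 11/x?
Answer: -9051041/30 ≈ -3.0170e+5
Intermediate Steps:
X(x) = -2 + 11/(2*x) (X(x) = -2 + (11/x)/2 = -2 + 11/(2*x))
v = 6758651/30 (v = 225290 + (-2 + (11/2)/15) = 225290 + (-2 + (11/2)*(1/15)) = 225290 + (-2 + 11/30) = 225290 - 49/30 = 6758651/30 ≈ 2.2529e+5)
-76413 - v = -76413 - 1*6758651/30 = -76413 - 6758651/30 = -9051041/30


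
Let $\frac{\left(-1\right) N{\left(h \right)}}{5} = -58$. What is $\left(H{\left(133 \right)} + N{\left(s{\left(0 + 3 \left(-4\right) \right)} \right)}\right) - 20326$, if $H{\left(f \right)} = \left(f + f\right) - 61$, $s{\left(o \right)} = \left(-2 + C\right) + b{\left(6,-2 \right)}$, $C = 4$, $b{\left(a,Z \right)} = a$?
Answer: $-19831$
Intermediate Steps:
$s{\left(o \right)} = 8$ ($s{\left(o \right)} = \left(-2 + 4\right) + 6 = 2 + 6 = 8$)
$H{\left(f \right)} = -61 + 2 f$ ($H{\left(f \right)} = 2 f - 61 = -61 + 2 f$)
$N{\left(h \right)} = 290$ ($N{\left(h \right)} = \left(-5\right) \left(-58\right) = 290$)
$\left(H{\left(133 \right)} + N{\left(s{\left(0 + 3 \left(-4\right) \right)} \right)}\right) - 20326 = \left(\left(-61 + 2 \cdot 133\right) + 290\right) - 20326 = \left(\left(-61 + 266\right) + 290\right) - 20326 = \left(205 + 290\right) - 20326 = 495 - 20326 = -19831$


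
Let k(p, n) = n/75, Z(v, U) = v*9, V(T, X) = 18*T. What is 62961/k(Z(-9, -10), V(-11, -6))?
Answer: -524675/22 ≈ -23849.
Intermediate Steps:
Z(v, U) = 9*v
k(p, n) = n/75 (k(p, n) = n*(1/75) = n/75)
62961/k(Z(-9, -10), V(-11, -6)) = 62961/(((18*(-11))/75)) = 62961/(((1/75)*(-198))) = 62961/(-66/25) = 62961*(-25/66) = -524675/22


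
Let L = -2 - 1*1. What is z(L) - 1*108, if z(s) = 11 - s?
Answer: -94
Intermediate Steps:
L = -3 (L = -2 - 1 = -3)
z(L) - 1*108 = (11 - 1*(-3)) - 1*108 = (11 + 3) - 108 = 14 - 108 = -94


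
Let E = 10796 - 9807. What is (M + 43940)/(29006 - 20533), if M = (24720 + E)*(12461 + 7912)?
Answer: 523813397/8473 ≈ 61822.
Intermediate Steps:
E = 989
M = 523769457 (M = (24720 + 989)*(12461 + 7912) = 25709*20373 = 523769457)
(M + 43940)/(29006 - 20533) = (523769457 + 43940)/(29006 - 20533) = 523813397/8473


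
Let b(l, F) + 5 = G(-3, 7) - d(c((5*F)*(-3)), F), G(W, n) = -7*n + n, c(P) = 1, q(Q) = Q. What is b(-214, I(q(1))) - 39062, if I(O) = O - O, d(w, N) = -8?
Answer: -39101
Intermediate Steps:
G(W, n) = -6*n
I(O) = 0
b(l, F) = -39 (b(l, F) = -5 + (-6*7 - 1*(-8)) = -5 + (-42 + 8) = -5 - 34 = -39)
b(-214, I(q(1))) - 39062 = -39 - 39062 = -39101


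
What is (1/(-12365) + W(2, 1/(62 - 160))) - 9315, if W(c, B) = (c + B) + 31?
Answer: -11247661603/1211770 ≈ -9282.0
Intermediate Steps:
W(c, B) = 31 + B + c (W(c, B) = (B + c) + 31 = 31 + B + c)
(1/(-12365) + W(2, 1/(62 - 160))) - 9315 = (1/(-12365) + (31 + 1/(62 - 160) + 2)) - 9315 = (-1/12365 + (31 + 1/(-98) + 2)) - 9315 = (-1/12365 + (31 - 1/98 + 2)) - 9315 = (-1/12365 + 3233/98) - 9315 = 39975947/1211770 - 9315 = -11247661603/1211770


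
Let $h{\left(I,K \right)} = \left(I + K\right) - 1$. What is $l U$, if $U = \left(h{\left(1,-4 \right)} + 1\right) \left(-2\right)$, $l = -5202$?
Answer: $-31212$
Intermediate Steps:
$h{\left(I,K \right)} = -1 + I + K$
$U = 6$ ($U = \left(\left(-1 + 1 - 4\right) + 1\right) \left(-2\right) = \left(-4 + 1\right) \left(-2\right) = \left(-3\right) \left(-2\right) = 6$)
$l U = \left(-5202\right) 6 = -31212$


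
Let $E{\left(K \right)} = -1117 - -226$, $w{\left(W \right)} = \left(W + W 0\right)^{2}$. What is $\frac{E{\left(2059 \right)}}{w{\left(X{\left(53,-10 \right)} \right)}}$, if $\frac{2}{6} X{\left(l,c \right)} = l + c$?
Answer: $- \frac{99}{1849} \approx -0.053542$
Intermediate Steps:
$X{\left(l,c \right)} = 3 c + 3 l$ ($X{\left(l,c \right)} = 3 \left(l + c\right) = 3 \left(c + l\right) = 3 c + 3 l$)
$w{\left(W \right)} = W^{2}$ ($w{\left(W \right)} = \left(W + 0\right)^{2} = W^{2}$)
$E{\left(K \right)} = -891$ ($E{\left(K \right)} = -1117 + 226 = -891$)
$\frac{E{\left(2059 \right)}}{w{\left(X{\left(53,-10 \right)} \right)}} = - \frac{891}{\left(3 \left(-10\right) + 3 \cdot 53\right)^{2}} = - \frac{891}{\left(-30 + 159\right)^{2}} = - \frac{891}{129^{2}} = - \frac{891}{16641} = \left(-891\right) \frac{1}{16641} = - \frac{99}{1849}$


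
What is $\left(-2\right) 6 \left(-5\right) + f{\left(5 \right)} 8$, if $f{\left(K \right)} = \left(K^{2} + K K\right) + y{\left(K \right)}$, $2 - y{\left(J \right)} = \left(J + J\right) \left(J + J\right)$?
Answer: $-324$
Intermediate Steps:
$y{\left(J \right)} = 2 - 4 J^{2}$ ($y{\left(J \right)} = 2 - \left(J + J\right) \left(J + J\right) = 2 - 2 J 2 J = 2 - 4 J^{2}$)
$f{\left(K \right)} = 2 - 2 K^{2}$ ($f{\left(K \right)} = \left(K^{2} + K K\right) - \left(-2 + 4 K^{2}\right) = \left(K^{2} + K^{2}\right) - \left(-2 + 4 K^{2}\right) = 2 K^{2} - \left(-2 + 4 K^{2}\right) = 2 - 2 K^{2}$)
$\left(-2\right) 6 \left(-5\right) + f{\left(5 \right)} 8 = \left(-2\right) 6 \left(-5\right) + \left(2 - 2 \cdot 5^{2}\right) 8 = \left(-12\right) \left(-5\right) + \left(2 - 50\right) 8 = 60 + \left(2 - 50\right) 8 = 60 - 384 = -324$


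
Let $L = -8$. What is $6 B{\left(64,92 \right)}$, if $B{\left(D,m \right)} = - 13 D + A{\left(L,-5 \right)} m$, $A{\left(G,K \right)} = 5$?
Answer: $-2232$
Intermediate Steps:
$B{\left(D,m \right)} = - 13 D + 5 m$
$6 B{\left(64,92 \right)} = 6 \left(\left(-13\right) 64 + 5 \cdot 92\right) = 6 \left(-832 + 460\right) = 6 \left(-372\right) = -2232$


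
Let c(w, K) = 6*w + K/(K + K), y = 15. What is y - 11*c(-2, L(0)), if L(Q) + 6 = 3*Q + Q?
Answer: 283/2 ≈ 141.50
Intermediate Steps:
L(Q) = -6 + 4*Q (L(Q) = -6 + (3*Q + Q) = -6 + 4*Q)
c(w, K) = 1/2 + 6*w (c(w, K) = 6*w + K/((2*K)) = 6*w + (1/(2*K))*K = 6*w + 1/2 = 1/2 + 6*w)
y - 11*c(-2, L(0)) = 15 - 11*(1/2 + 6*(-2)) = 15 - 11*(1/2 - 12) = 15 - 11*(-23/2) = 15 + 253/2 = 283/2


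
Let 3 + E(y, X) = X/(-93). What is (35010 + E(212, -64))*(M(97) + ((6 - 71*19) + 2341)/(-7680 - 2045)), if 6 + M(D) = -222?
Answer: -46594490794/5835 ≈ -7.9853e+6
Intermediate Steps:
M(D) = -228 (M(D) = -6 - 222 = -228)
E(y, X) = -3 - X/93 (E(y, X) = -3 + X/(-93) = -3 + X*(-1/93) = -3 - X/93)
(35010 + E(212, -64))*(M(97) + ((6 - 71*19) + 2341)/(-7680 - 2045)) = (35010 + (-3 - 1/93*(-64)))*(-228 + ((6 - 71*19) + 2341)/(-7680 - 2045)) = (35010 + (-3 + 64/93))*(-228 + ((6 - 1349) + 2341)/(-9725)) = (35010 - 215/93)*(-228 + (-1343 + 2341)*(-1/9725)) = 3255715*(-228 + 998*(-1/9725))/93 = 3255715*(-228 - 998/9725)/93 = (3255715/93)*(-2218298/9725) = -46594490794/5835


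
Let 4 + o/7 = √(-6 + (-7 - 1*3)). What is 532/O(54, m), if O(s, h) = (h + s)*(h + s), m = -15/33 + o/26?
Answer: 612167968736324/3171798785625625 - 25140237154032*I/3171798785625625 ≈ 0.193 - 0.0079262*I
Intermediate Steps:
o = -28 + 28*I (o = -28 + 7*√(-6 + (-7 - 1*3)) = -28 + 7*√(-6 + (-7 - 3)) = -28 + 7*√(-6 - 10) = -28 + 7*√(-16) = -28 + 7*(4*I) = -28 + 28*I ≈ -28.0 + 28.0*I)
m = -219/143 + 14*I/13 (m = -15/33 + (-28 + 28*I)/26 = -15*1/33 + (-28 + 28*I)*(1/26) = -5/11 + (-14/13 + 14*I/13) = -219/143 + 14*I/13 ≈ -1.5315 + 1.0769*I)
O(s, h) = (h + s)²
532/O(54, m) = 532/(((-219/143 + 14*I/13) + 54)²) = 532/((7503/143 + 14*I/13)²) = 532/(7503/143 + 14*I/13)²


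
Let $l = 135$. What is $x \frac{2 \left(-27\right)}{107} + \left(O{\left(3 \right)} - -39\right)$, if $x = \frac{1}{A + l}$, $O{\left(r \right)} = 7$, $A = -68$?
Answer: $\frac{329720}{7169} \approx 45.992$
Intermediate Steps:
$x = \frac{1}{67}$ ($x = \frac{1}{-68 + 135} = \frac{1}{67} \approx 0.014925$)
$x \frac{2 \left(-27\right)}{107} + \left(O{\left(3 \right)} - -39\right) = \frac{2 \left(-27\right) \frac{1}{107}}{67} + \left(7 - -39\right) = \frac{\left(-54\right) \frac{1}{107}}{67} + \left(7 + 39\right) = \frac{1}{67} \left(- \frac{54}{107}\right) + 46 = - \frac{54}{7169} + 46 = \frac{329720}{7169}$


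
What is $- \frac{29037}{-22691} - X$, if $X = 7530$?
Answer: $- \frac{170834193}{22691} \approx -7528.7$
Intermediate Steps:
$- \frac{29037}{-22691} - X = - \frac{29037}{-22691} - 7530 = \left(-29037\right) \left(- \frac{1}{22691}\right) - 7530 = \frac{29037}{22691} - 7530 = - \frac{170834193}{22691}$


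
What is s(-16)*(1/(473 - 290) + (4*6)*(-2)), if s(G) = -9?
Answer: 26349/61 ≈ 431.95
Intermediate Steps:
s(-16)*(1/(473 - 290) + (4*6)*(-2)) = -9*(1/(473 - 290) + (4*6)*(-2)) = -9*(1/183 + 24*(-2)) = -9*(1/183 - 48) = -9*(-8783/183) = 26349/61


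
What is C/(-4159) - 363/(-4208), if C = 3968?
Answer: -15187627/17501072 ≈ -0.86781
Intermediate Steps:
C/(-4159) - 363/(-4208) = 3968/(-4159) - 363/(-4208) = 3968*(-1/4159) - 363*(-1/4208) = -3968/4159 + 363/4208 = -15187627/17501072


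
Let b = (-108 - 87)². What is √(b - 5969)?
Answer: 2*√8014 ≈ 179.04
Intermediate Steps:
b = 38025 (b = (-195)² = 38025)
√(b - 5969) = √(38025 - 5969) = √32056 = 2*√8014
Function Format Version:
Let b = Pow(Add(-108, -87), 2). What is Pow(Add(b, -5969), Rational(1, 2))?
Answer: Mul(2, Pow(8014, Rational(1, 2))) ≈ 179.04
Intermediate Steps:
b = 38025 (b = Pow(-195, 2) = 38025)
Pow(Add(b, -5969), Rational(1, 2)) = Pow(Add(38025, -5969), Rational(1, 2)) = Pow(32056, Rational(1, 2)) = Mul(2, Pow(8014, Rational(1, 2)))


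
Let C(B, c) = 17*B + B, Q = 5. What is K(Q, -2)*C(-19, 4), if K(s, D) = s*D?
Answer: 3420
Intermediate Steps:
C(B, c) = 18*B
K(s, D) = D*s
K(Q, -2)*C(-19, 4) = (-2*5)*(18*(-19)) = -10*(-342) = 3420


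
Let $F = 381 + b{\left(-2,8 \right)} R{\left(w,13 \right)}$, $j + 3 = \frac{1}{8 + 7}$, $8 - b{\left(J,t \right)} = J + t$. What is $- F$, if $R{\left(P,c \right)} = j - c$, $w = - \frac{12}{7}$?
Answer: $- \frac{5237}{15} \approx -349.13$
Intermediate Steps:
$b{\left(J,t \right)} = 8 - J - t$ ($b{\left(J,t \right)} = 8 - \left(J + t\right) = 8 - J - t$)
$w = - \frac{12}{7}$ ($w = \left(-12\right) \frac{1}{7} = - \frac{12}{7} \approx -1.7143$)
$j = - \frac{44}{15}$ ($j = -3 + \frac{1}{8 + 7} = -3 + \frac{1}{15} = - \frac{44}{15} \approx -2.9333$)
$R{\left(P,c \right)} = - \frac{44}{15} - c$
$F = \frac{5237}{15}$ ($F = 381 + \left(8 - -2 - 8\right) \left(- \frac{44}{15} - 13\right) = 381 + \left(8 + 2 - 8\right) \left(- \frac{44}{15} - 13\right) = 381 + 2 \left(- \frac{239}{15}\right) = 381 - \frac{478}{15} = \frac{5237}{15} \approx 349.13$)
$- F = \left(-1\right) \frac{5237}{15} = - \frac{5237}{15}$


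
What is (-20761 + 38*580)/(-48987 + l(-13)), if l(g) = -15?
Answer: -1279/49002 ≈ -0.026101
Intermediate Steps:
(-20761 + 38*580)/(-48987 + l(-13)) = (-20761 + 38*580)/(-48987 - 15) = (-20761 + 22040)/(-49002) = 1279*(-1/49002) = -1279/49002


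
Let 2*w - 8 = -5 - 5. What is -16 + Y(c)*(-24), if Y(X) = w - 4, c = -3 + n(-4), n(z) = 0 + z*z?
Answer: 104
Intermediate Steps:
w = -1 (w = 4 + (-5 - 5)/2 = 4 + (1/2)*(-10) = 4 - 5 = -1)
n(z) = z**2 (n(z) = 0 + z**2 = z**2)
c = 13 (c = -3 + (-4)**2 = -3 + 16 = 13)
Y(X) = -5 (Y(X) = -1 - 4 = -5)
-16 + Y(c)*(-24) = -16 - 5*(-24) = -16 + 120 = 104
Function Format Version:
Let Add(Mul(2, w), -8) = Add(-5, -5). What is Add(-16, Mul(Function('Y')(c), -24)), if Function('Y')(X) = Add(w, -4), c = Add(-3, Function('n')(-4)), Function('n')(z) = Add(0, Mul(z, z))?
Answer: 104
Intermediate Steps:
w = -1 (w = Add(4, Mul(Rational(1, 2), Add(-5, -5))) = Add(4, Mul(Rational(1, 2), -10)) = Add(4, -5) = -1)
Function('n')(z) = Pow(z, 2) (Function('n')(z) = Add(0, Pow(z, 2)) = Pow(z, 2))
c = 13 (c = Add(-3, Pow(-4, 2)) = Add(-3, 16) = 13)
Function('Y')(X) = -5 (Function('Y')(X) = Add(-1, -4) = -5)
Add(-16, Mul(Function('Y')(c), -24)) = Add(-16, Mul(-5, -24)) = Add(-16, 120) = 104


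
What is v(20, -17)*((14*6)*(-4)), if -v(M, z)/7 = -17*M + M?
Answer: -752640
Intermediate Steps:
v(M, z) = 112*M (v(M, z) = -7*(-17*M + M) = -(-112)*M = 112*M)
v(20, -17)*((14*6)*(-4)) = (112*20)*((14*6)*(-4)) = 2240*(84*(-4)) = 2240*(-336) = -752640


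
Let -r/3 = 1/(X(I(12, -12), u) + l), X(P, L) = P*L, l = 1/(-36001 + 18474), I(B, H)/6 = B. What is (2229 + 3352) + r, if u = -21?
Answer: 147901156906/26500825 ≈ 5581.0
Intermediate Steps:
I(B, H) = 6*B
l = -1/17527 (l = 1/(-17527) = -1/17527 ≈ -5.7055e-5)
X(P, L) = L*P
r = 52581/26500825 (r = -3/(-126*12 - 1/17527) = -3/(-21*72 - 1/17527) = -3/(-1512 - 1/17527) = -3/(-26500825/17527) = -3*(-17527/26500825) = 52581/26500825 ≈ 0.0019841)
(2229 + 3352) + r = (2229 + 3352) + 52581/26500825 = 5581 + 52581/26500825 = 147901156906/26500825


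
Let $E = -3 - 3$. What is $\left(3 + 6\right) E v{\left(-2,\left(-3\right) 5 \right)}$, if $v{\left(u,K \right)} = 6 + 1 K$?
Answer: $486$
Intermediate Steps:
$v{\left(u,K \right)} = 6 + K$
$E = -6$
$\left(3 + 6\right) E v{\left(-2,\left(-3\right) 5 \right)} = \left(3 + 6\right) \left(-6\right) \left(6 - 15\right) = 9 \left(-6\right) \left(6 - 15\right) = \left(-54\right) \left(-9\right) = 486$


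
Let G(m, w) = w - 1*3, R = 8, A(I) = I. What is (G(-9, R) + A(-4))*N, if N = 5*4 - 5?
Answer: 15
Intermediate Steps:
G(m, w) = -3 + w (G(m, w) = w - 3 = -3 + w)
N = 15 (N = 20 - 5 = 15)
(G(-9, R) + A(-4))*N = ((-3 + 8) - 4)*15 = (5 - 4)*15 = 1*15 = 15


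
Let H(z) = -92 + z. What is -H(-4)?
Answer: 96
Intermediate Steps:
-H(-4) = -(-92 - 4) = -1*(-96) = 96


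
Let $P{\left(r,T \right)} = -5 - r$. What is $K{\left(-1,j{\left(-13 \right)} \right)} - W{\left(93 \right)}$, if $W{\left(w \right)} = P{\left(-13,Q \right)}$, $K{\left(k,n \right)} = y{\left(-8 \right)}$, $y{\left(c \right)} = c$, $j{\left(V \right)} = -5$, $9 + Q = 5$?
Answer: $-16$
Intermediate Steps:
$Q = -4$ ($Q = -9 + 5 = -4$)
$K{\left(k,n \right)} = -8$
$W{\left(w \right)} = 8$ ($W{\left(w \right)} = -5 - -13 = -5 + 13 = 8$)
$K{\left(-1,j{\left(-13 \right)} \right)} - W{\left(93 \right)} = -8 - 8 = -16$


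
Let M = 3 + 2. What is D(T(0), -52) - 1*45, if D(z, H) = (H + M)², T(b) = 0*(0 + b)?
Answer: 2164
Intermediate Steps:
M = 5
T(b) = 0 (T(b) = 0*b = 0)
D(z, H) = (5 + H)² (D(z, H) = (H + 5)² = (5 + H)²)
D(T(0), -52) - 1*45 = (5 - 52)² - 1*45 = (-47)² - 45 = 2209 - 45 = 2164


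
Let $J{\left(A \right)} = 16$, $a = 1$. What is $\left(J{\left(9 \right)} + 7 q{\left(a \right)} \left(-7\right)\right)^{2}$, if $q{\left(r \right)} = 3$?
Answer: $17161$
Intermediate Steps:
$\left(J{\left(9 \right)} + 7 q{\left(a \right)} \left(-7\right)\right)^{2} = \left(16 + 7 \cdot 3 \left(-7\right)\right)^{2} = \left(16 + 21 \left(-7\right)\right)^{2} = \left(16 - 147\right)^{2} = \left(-131\right)^{2} = 17161$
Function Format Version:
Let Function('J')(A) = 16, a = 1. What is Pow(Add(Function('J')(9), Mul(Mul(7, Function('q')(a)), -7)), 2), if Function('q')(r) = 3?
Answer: 17161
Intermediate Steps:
Pow(Add(Function('J')(9), Mul(Mul(7, Function('q')(a)), -7)), 2) = Pow(Add(16, Mul(Mul(7, 3), -7)), 2) = Pow(Add(16, Mul(21, -7)), 2) = Pow(Add(16, -147), 2) = Pow(-131, 2) = 17161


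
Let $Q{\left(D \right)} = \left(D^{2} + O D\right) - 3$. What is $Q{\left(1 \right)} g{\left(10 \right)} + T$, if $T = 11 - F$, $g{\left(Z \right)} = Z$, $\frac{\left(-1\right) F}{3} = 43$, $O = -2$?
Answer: $100$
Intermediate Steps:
$F = -129$ ($F = \left(-3\right) 43 = -129$)
$T = 140$ ($T = 11 - -129 = 11 + 129 = 140$)
$Q{\left(D \right)} = -3 + D^{2} - 2 D$ ($Q{\left(D \right)} = \left(D^{2} - 2 D\right) - 3 = -3 + D^{2} - 2 D$)
$Q{\left(1 \right)} g{\left(10 \right)} + T = \left(-3 + 1^{2} - 2\right) 10 + 140 = \left(-3 + 1 - 2\right) 10 + 140 = \left(-4\right) 10 + 140 = -40 + 140 = 100$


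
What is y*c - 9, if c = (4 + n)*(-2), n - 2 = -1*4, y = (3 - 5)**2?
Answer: -25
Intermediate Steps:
y = 4 (y = (-2)**2 = 4)
n = -2 (n = 2 - 1*4 = 2 - 4 = -2)
c = -4 (c = (4 - 2)*(-2) = 2*(-2) = -4)
y*c - 9 = 4*(-4) - 9 = -16 - 9 = -25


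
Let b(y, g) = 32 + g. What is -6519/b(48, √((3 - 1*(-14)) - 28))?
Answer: -69536/345 + 2173*I*√11/345 ≈ -201.55 + 20.89*I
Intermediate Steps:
-6519/b(48, √((3 - 1*(-14)) - 28)) = -6519/(32 + √((3 - 1*(-14)) - 28)) = -6519/(32 + √((3 + 14) - 28)) = -6519/(32 + √(17 - 28)) = -6519/(32 + √(-11)) = -6519/(32 + I*√11)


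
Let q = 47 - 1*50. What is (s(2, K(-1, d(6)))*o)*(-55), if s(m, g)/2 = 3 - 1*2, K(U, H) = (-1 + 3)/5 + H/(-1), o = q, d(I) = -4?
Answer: 330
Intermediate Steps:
q = -3 (q = 47 - 50 = -3)
o = -3
K(U, H) = 2/5 - H (K(U, H) = 2*(1/5) + H*(-1) = 2/5 - H)
s(m, g) = 2 (s(m, g) = 2*(3 - 1*2) = 2*(3 - 2) = 2*1 = 2)
(s(2, K(-1, d(6)))*o)*(-55) = (2*(-3))*(-55) = -6*(-55) = 330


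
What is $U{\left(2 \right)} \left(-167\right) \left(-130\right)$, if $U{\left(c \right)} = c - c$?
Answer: $0$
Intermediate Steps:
$U{\left(c \right)} = 0$
$U{\left(2 \right)} \left(-167\right) \left(-130\right) = 0 \left(-167\right) \left(-130\right) = 0 \left(-130\right) = 0$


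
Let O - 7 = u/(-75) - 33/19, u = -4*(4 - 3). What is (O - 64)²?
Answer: 6992973376/2030625 ≈ 3443.8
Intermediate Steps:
u = -4 (u = -4*1 = -4)
O = 7576/1425 (O = 7 + (-4/(-75) - 33/19) = 7 + (-4*(-1/75) - 33*1/19) = 7 + (4/75 - 33/19) = 7 - 2399/1425 = 7576/1425 ≈ 5.3165)
(O - 64)² = (7576/1425 - 64)² = (-83624/1425)² = 6992973376/2030625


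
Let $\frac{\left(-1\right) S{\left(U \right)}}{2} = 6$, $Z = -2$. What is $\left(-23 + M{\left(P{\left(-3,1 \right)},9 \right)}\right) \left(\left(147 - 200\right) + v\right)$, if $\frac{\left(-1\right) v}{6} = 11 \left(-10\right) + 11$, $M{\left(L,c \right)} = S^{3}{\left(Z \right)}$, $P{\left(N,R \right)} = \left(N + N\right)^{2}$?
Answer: $-947291$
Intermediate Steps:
$S{\left(U \right)} = -12$ ($S{\left(U \right)} = \left(-2\right) 6 = -12$)
$P{\left(N,R \right)} = 4 N^{2}$ ($P{\left(N,R \right)} = \left(2 N\right)^{2} = 4 N^{2}$)
$M{\left(L,c \right)} = -1728$ ($M{\left(L,c \right)} = \left(-12\right)^{3} = -1728$)
$v = 594$ ($v = - 6 \left(11 \left(-10\right) + 11\right) = - 6 \left(-110 + 11\right) = \left(-6\right) \left(-99\right) = 594$)
$\left(-23 + M{\left(P{\left(-3,1 \right)},9 \right)}\right) \left(\left(147 - 200\right) + v\right) = \left(-23 - 1728\right) \left(\left(147 - 200\right) + 594\right) = - 1751 \left(\left(147 - 200\right) + 594\right) = - 1751 \left(-53 + 594\right) = \left(-1751\right) 541 = -947291$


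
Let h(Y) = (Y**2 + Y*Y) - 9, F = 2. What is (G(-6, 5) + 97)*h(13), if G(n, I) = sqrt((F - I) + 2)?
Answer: 31913 + 329*I ≈ 31913.0 + 329.0*I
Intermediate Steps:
h(Y) = -9 + 2*Y**2 (h(Y) = (Y**2 + Y**2) - 9 = 2*Y**2 - 9 = -9 + 2*Y**2)
G(n, I) = sqrt(4 - I) (G(n, I) = sqrt((2 - I) + 2) = sqrt(4 - I))
(G(-6, 5) + 97)*h(13) = (sqrt(4 - 1*5) + 97)*(-9 + 2*13**2) = (sqrt(4 - 5) + 97)*(-9 + 2*169) = (sqrt(-1) + 97)*(-9 + 338) = (I + 97)*329 = (97 + I)*329 = 31913 + 329*I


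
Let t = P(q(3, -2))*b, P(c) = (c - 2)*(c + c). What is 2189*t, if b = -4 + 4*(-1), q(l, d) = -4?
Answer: -840576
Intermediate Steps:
b = -8 (b = -4 - 4 = -8)
P(c) = 2*c*(-2 + c) (P(c) = (-2 + c)*(2*c) = 2*c*(-2 + c))
t = -384 (t = (2*(-4)*(-2 - 4))*(-8) = (2*(-4)*(-6))*(-8) = 48*(-8) = -384)
2189*t = 2189*(-384) = -840576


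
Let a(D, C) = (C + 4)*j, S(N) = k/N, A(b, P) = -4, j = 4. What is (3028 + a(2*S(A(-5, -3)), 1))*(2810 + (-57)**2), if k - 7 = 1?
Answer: 18467832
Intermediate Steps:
k = 8 (k = 7 + 1 = 8)
S(N) = 8/N
a(D, C) = 16 + 4*C (a(D, C) = (C + 4)*4 = (4 + C)*4 = 16 + 4*C)
(3028 + a(2*S(A(-5, -3)), 1))*(2810 + (-57)**2) = (3028 + (16 + 4*1))*(2810 + (-57)**2) = (3028 + (16 + 4))*(2810 + 3249) = (3028 + 20)*6059 = 3048*6059 = 18467832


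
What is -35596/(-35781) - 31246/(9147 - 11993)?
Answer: 609659671/50916363 ≈ 11.974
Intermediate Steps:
-35596/(-35781) - 31246/(9147 - 11993) = -35596*(-1/35781) - 31246/(-2846) = 35596/35781 - 31246*(-1/2846) = 35596/35781 + 15623/1423 = 609659671/50916363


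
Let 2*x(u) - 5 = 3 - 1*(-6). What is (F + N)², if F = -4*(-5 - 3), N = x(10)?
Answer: 1521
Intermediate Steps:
x(u) = 7 (x(u) = 5/2 + (3 - 1*(-6))/2 = 5/2 + (3 + 6)/2 = 5/2 + (½)*9 = 5/2 + 9/2 = 7)
N = 7
F = 32 (F = -4*(-8) = -1*(-32) = 32)
(F + N)² = (32 + 7)² = 39² = 1521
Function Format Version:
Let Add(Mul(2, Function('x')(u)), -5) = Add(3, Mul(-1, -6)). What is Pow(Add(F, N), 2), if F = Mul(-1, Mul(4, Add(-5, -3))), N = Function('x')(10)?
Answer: 1521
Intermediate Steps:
Function('x')(u) = 7 (Function('x')(u) = Add(Rational(5, 2), Mul(Rational(1, 2), Add(3, Mul(-1, -6)))) = Add(Rational(5, 2), Mul(Rational(1, 2), Add(3, 6))) = Add(Rational(5, 2), Mul(Rational(1, 2), 9)) = Add(Rational(5, 2), Rational(9, 2)) = 7)
N = 7
F = 32 (F = Mul(-1, Mul(4, -8)) = Mul(-1, -32) = 32)
Pow(Add(F, N), 2) = Pow(Add(32, 7), 2) = Pow(39, 2) = 1521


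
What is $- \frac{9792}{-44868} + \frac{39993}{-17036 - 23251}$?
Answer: $- \frac{38886545}{50211031} \approx -0.77446$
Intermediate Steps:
$- \frac{9792}{-44868} + \frac{39993}{-17036 - 23251} = \left(-9792\right) \left(- \frac{1}{44868}\right) + \frac{39993}{-40287} = \frac{816}{3739} + 39993 \left(- \frac{1}{40287}\right) = \frac{816}{3739} - \frac{13331}{13429} = - \frac{38886545}{50211031}$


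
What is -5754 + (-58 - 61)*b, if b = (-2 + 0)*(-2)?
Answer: -6230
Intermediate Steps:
b = 4 (b = -2*(-2) = 4)
-5754 + (-58 - 61)*b = -5754 + (-58 - 61)*4 = -5754 - 119*4 = -5754 - 476 = -6230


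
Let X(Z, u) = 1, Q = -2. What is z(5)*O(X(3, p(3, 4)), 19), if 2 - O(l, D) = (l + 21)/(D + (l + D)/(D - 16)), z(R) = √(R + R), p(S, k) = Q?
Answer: 8*√10/7 ≈ 3.6140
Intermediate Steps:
p(S, k) = -2
z(R) = √2*√R (z(R) = √(2*R) = √2*√R)
O(l, D) = 2 - (21 + l)/(D + (D + l)/(-16 + D)) (O(l, D) = 2 - (l + 21)/(D + (l + D)/(D - 16)) = 2 - (21 + l)/(D + (D + l)/(-16 + D)))
z(5)*O(X(3, p(3, 4)), 19) = (√2*√5)*((336 - 51*19 + 2*19² + 18*1 - 1*19*1)/(1 + 19² - 15*19)) = √10*((336 - 969 + 2*361 + 18 - 19)/(1 + 361 - 285)) = √10*((336 - 969 + 722 + 18 - 19)/77) = √10*((1/77)*88) = √10*(8/7) = 8*√10/7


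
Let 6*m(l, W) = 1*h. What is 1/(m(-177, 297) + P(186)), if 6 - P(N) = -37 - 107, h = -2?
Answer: 3/449 ≈ 0.0066815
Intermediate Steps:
m(l, W) = -⅓ (m(l, W) = (1*(-2))/6 = (⅙)*(-2) = -⅓)
P(N) = 150 (P(N) = 6 - (-37 - 107) = 6 - 1*(-144) = 6 + 144 = 150)
1/(m(-177, 297) + P(186)) = 1/(-⅓ + 150) = 1/(449/3) = 3/449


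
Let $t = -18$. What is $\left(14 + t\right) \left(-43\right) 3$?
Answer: $516$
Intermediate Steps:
$\left(14 + t\right) \left(-43\right) 3 = \left(14 - 18\right) \left(-43\right) 3 = \left(-4\right) \left(-43\right) 3 = 172 \cdot 3 = 516$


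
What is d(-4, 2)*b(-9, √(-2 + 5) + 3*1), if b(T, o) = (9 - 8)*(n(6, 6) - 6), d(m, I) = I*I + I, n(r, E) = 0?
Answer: -36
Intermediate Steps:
d(m, I) = I + I² (d(m, I) = I² + I = I + I²)
b(T, o) = -6 (b(T, o) = (9 - 8)*(0 - 6) = 1*(-6) = -6)
d(-4, 2)*b(-9, √(-2 + 5) + 3*1) = (2*(1 + 2))*(-6) = (2*3)*(-6) = 6*(-6) = -36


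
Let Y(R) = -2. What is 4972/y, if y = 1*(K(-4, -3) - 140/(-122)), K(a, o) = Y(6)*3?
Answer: -75823/74 ≈ -1024.6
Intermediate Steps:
K(a, o) = -6 (K(a, o) = -2*3 = -6)
y = -296/61 (y = 1*(-6 - 140/(-122)) = 1*(-6 - 140*(-1/122)) = 1*(-6 + 70/61) = 1*(-296/61) = -296/61 ≈ -4.8525)
4972/y = 4972/(-296/61) = 4972*(-61/296) = -75823/74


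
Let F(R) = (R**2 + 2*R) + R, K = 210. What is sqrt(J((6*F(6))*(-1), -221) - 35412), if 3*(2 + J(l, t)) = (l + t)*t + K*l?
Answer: I*sqrt(161511)/3 ≈ 133.96*I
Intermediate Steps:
F(R) = R**2 + 3*R
J(l, t) = -2 + 70*l + t*(l + t)/3 (J(l, t) = -2 + ((l + t)*t + 210*l)/3 = -2 + (t*(l + t) + 210*l)/3 = -2 + (210*l + t*(l + t))/3 = -2 + (70*l + t*(l + t)/3) = -2 + 70*l + t*(l + t)/3)
sqrt(J((6*F(6))*(-1), -221) - 35412) = sqrt((-2 + 70*((6*(6*(3 + 6)))*(-1)) + (1/3)*(-221)**2 + (1/3)*((6*(6*(3 + 6)))*(-1))*(-221)) - 35412) = sqrt((-2 + 70*((6*(6*9))*(-1)) + (1/3)*48841 + (1/3)*((6*(6*9))*(-1))*(-221)) - 35412) = sqrt((-2 + 70*((6*54)*(-1)) + 48841/3 + (1/3)*((6*54)*(-1))*(-221)) - 35412) = sqrt((-2 + 70*(324*(-1)) + 48841/3 + (1/3)*(324*(-1))*(-221)) - 35412) = sqrt((-2 + 70*(-324) + 48841/3 + (1/3)*(-324)*(-221)) - 35412) = sqrt((-2 - 22680 + 48841/3 + 23868) - 35412) = sqrt(52399/3 - 35412) = sqrt(-53837/3) = I*sqrt(161511)/3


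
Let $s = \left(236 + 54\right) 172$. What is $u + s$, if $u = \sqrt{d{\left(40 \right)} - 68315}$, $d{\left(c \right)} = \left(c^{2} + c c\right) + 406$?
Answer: $49880 + i \sqrt{64709} \approx 49880.0 + 254.38 i$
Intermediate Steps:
$d{\left(c \right)} = 406 + 2 c^{2}$ ($d{\left(c \right)} = \left(c^{2} + c^{2}\right) + 406 = 2 c^{2} + 406 = 406 + 2 c^{2}$)
$s = 49880$ ($s = 290 \cdot 172 = 49880$)
$u = i \sqrt{64709}$ ($u = \sqrt{\left(406 + 2 \cdot 40^{2}\right) - 68315} = \sqrt{\left(406 + 2 \cdot 1600\right) - 68315} = \sqrt{\left(406 + 3200\right) - 68315} = \sqrt{3606 - 68315} = \sqrt{-64709} = i \sqrt{64709} \approx 254.38 i$)
$u + s = i \sqrt{64709} + 49880 = 49880 + i \sqrt{64709}$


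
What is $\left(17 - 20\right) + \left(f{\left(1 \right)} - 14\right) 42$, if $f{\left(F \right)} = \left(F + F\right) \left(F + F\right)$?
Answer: $-423$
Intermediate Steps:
$f{\left(F \right)} = 4 F^{2}$ ($f{\left(F \right)} = 2 F 2 F = 4 F^{2}$)
$\left(17 - 20\right) + \left(f{\left(1 \right)} - 14\right) 42 = \left(17 - 20\right) + \left(4 \cdot 1^{2} - 14\right) 42 = \left(17 - 20\right) + \left(4 \cdot 1 - 14\right) 42 = -3 + \left(4 - 14\right) 42 = -3 - 420 = -423$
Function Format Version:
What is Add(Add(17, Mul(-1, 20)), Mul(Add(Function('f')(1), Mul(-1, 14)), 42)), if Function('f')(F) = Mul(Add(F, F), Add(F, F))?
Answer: -423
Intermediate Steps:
Function('f')(F) = Mul(4, Pow(F, 2)) (Function('f')(F) = Mul(Mul(2, F), Mul(2, F)) = Mul(4, Pow(F, 2)))
Add(Add(17, Mul(-1, 20)), Mul(Add(Function('f')(1), Mul(-1, 14)), 42)) = Add(Add(17, Mul(-1, 20)), Mul(Add(Mul(4, Pow(1, 2)), Mul(-1, 14)), 42)) = Add(Add(17, -20), Mul(Add(Mul(4, 1), -14), 42)) = Add(-3, Mul(Add(4, -14), 42)) = Add(-3, Mul(-10, 42)) = Add(-3, -420) = -423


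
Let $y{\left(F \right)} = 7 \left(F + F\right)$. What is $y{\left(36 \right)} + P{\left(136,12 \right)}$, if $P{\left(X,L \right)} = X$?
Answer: $640$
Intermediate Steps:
$y{\left(F \right)} = 14 F$ ($y{\left(F \right)} = 7 \cdot 2 F = 14 F$)
$y{\left(36 \right)} + P{\left(136,12 \right)} = 14 \cdot 36 + 136 = 504 + 136 = 640$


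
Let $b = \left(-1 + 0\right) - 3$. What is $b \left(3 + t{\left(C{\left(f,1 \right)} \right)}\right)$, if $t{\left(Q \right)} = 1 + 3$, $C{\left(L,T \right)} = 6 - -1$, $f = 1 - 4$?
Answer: $-28$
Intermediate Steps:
$f = -3$
$b = -4$ ($b = -1 - 3 = -4$)
$C{\left(L,T \right)} = 7$ ($C{\left(L,T \right)} = 6 + 1 = 7$)
$t{\left(Q \right)} = 4$
$b \left(3 + t{\left(C{\left(f,1 \right)} \right)}\right) = - 4 \left(3 + 4\right) = \left(-4\right) 7 = -28$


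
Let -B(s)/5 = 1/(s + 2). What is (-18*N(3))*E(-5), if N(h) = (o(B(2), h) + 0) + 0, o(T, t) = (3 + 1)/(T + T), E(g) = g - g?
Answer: 0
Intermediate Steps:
B(s) = -5/(2 + s) (B(s) = -5/(s + 2) = -5/(2 + s))
E(g) = 0
o(T, t) = 2/T (o(T, t) = 4/((2*T)) = 4*(1/(2*T)) = 2/T)
N(h) = -8/5 (N(h) = (2/((-5/(2 + 2))) + 0) + 0 = (2/((-5/4)) + 0) + 0 = (2/((-5*¼)) + 0) + 0 = (2/(-5/4) + 0) + 0 = (2*(-⅘) + 0) + 0 = (-8/5 + 0) + 0 = -8/5 + 0 = -8/5)
(-18*N(3))*E(-5) = -18*(-8/5)*0 = (144/5)*0 = 0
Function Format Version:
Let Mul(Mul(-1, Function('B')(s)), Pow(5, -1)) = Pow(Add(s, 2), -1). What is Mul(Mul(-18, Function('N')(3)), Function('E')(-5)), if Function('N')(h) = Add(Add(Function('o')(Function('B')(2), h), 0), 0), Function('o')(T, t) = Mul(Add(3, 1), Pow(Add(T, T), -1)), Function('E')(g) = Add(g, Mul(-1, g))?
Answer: 0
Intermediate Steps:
Function('B')(s) = Mul(-5, Pow(Add(2, s), -1)) (Function('B')(s) = Mul(-5, Pow(Add(s, 2), -1)) = Mul(-5, Pow(Add(2, s), -1)))
Function('E')(g) = 0
Function('o')(T, t) = Mul(2, Pow(T, -1)) (Function('o')(T, t) = Mul(4, Pow(Mul(2, T), -1)) = Mul(4, Mul(Rational(1, 2), Pow(T, -1))) = Mul(2, Pow(T, -1)))
Function('N')(h) = Rational(-8, 5) (Function('N')(h) = Add(Add(Mul(2, Pow(Mul(-5, Pow(Add(2, 2), -1)), -1)), 0), 0) = Add(Add(Mul(2, Pow(Mul(-5, Pow(4, -1)), -1)), 0), 0) = Add(Add(Mul(2, Pow(Mul(-5, Rational(1, 4)), -1)), 0), 0) = Add(Add(Mul(2, Pow(Rational(-5, 4), -1)), 0), 0) = Add(Add(Mul(2, Rational(-4, 5)), 0), 0) = Add(Add(Rational(-8, 5), 0), 0) = Add(Rational(-8, 5), 0) = Rational(-8, 5))
Mul(Mul(-18, Function('N')(3)), Function('E')(-5)) = Mul(Mul(-18, Rational(-8, 5)), 0) = Mul(Rational(144, 5), 0) = 0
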